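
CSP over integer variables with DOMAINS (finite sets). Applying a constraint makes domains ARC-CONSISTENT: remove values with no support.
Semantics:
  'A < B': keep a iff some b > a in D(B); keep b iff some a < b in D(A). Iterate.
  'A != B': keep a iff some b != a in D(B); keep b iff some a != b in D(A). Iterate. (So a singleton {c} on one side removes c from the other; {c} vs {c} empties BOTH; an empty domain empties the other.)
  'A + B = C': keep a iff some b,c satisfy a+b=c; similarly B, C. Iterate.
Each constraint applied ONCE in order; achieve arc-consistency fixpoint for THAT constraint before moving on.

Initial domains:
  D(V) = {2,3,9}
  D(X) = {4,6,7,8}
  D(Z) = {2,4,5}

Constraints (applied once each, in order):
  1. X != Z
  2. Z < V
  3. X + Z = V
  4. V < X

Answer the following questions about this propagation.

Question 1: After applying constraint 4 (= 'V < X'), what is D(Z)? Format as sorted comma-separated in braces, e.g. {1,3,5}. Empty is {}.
Constraint 1 (X != Z) on D(X)={4,6,7,8} D(Z)={2,4,5}: no change
Constraint 2 (Z < V) on D(Z)={2,4,5} D(V)={2,3,9}: V {2,3,9}->{3,9}
Constraint 3 (X + Z = V) on D(X)={4,6,7,8} D(Z)={2,4,5} D(V)={3,9}: X {4,6,7,8}->{4,7}; Z {2,4,5}->{2,5}; V {3,9}->{9}
Constraint 4 (V < X) on D(V)={9} D(X)={4,7}: V {9}->{}; X {4,7}->{}
So after constraint 4: D(Z) = {2,5}

Answer: {2,5}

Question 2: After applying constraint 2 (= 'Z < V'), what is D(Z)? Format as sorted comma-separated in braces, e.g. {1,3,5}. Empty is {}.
Answer: {2,4,5}

Derivation:
Constraint 1 (X != Z) on D(X)={4,6,7,8} D(Z)={2,4,5}: no change
Constraint 2 (Z < V) on D(Z)={2,4,5} D(V)={2,3,9}: V {2,3,9}->{3,9}
So after constraint 2: D(Z) = {2,4,5}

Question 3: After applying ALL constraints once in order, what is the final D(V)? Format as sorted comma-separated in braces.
Constraint 1 (X != Z) on D(X)={4,6,7,8} D(Z)={2,4,5}: no change
Constraint 2 (Z < V) on D(Z)={2,4,5} D(V)={2,3,9}: V {2,3,9}->{3,9}
Constraint 3 (X + Z = V) on D(X)={4,6,7,8} D(Z)={2,4,5} D(V)={3,9}: X {4,6,7,8}->{4,7}; Z {2,4,5}->{2,5}; V {3,9}->{9}
Constraint 4 (V < X) on D(V)={9} D(X)={4,7}: V {9}->{}; X {4,7}->{}
So after all 4 constraints: D(V) = {}

Answer: {}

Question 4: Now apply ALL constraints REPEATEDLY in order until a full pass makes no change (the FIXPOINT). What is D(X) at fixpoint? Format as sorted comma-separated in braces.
pass 0 (initial): D(X)={4,6,7,8}
pass 1: V {2,3,9}->{}; X {4,6,7,8}->{}; Z {2,4,5}->{2,5}
pass 2: Z {2,5}->{}
pass 3: no change
Fixpoint after 3 passes: D(X) = {}

Answer: {}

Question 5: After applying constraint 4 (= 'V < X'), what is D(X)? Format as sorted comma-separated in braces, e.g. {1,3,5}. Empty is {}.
Constraint 1 (X != Z) on D(X)={4,6,7,8} D(Z)={2,4,5}: no change
Constraint 2 (Z < V) on D(Z)={2,4,5} D(V)={2,3,9}: V {2,3,9}->{3,9}
Constraint 3 (X + Z = V) on D(X)={4,6,7,8} D(Z)={2,4,5} D(V)={3,9}: X {4,6,7,8}->{4,7}; Z {2,4,5}->{2,5}; V {3,9}->{9}
Constraint 4 (V < X) on D(V)={9} D(X)={4,7}: V {9}->{}; X {4,7}->{}
So after constraint 4: D(X) = {}

Answer: {}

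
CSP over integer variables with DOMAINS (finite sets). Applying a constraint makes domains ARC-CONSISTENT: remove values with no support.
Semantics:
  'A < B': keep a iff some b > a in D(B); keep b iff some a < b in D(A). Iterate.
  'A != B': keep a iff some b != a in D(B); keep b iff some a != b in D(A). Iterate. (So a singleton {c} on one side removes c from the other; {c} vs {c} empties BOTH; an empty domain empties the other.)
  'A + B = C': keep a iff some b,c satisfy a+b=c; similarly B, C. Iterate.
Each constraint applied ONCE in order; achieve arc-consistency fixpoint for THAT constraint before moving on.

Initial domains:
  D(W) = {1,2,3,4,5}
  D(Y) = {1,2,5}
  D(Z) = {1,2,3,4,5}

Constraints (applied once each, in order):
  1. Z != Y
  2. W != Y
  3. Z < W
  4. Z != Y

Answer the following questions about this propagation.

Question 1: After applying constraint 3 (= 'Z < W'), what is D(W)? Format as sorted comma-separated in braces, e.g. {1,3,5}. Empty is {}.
Answer: {2,3,4,5}

Derivation:
Constraint 1 (Z != Y) on D(Z)={1,2,3,4,5} D(Y)={1,2,5}: no change
Constraint 2 (W != Y) on D(W)={1,2,3,4,5} D(Y)={1,2,5}: no change
Constraint 3 (Z < W) on D(Z)={1,2,3,4,5} D(W)={1,2,3,4,5}: Z {1,2,3,4,5}->{1,2,3,4}; W {1,2,3,4,5}->{2,3,4,5}
So after constraint 3: D(W) = {2,3,4,5}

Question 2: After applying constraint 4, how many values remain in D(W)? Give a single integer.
Constraint 1 (Z != Y) on D(Z)={1,2,3,4,5} D(Y)={1,2,5}: no change
Constraint 2 (W != Y) on D(W)={1,2,3,4,5} D(Y)={1,2,5}: no change
Constraint 3 (Z < W) on D(Z)={1,2,3,4,5} D(W)={1,2,3,4,5}: Z {1,2,3,4,5}->{1,2,3,4}; W {1,2,3,4,5}->{2,3,4,5}
Constraint 4 (Z != Y) on D(Z)={1,2,3,4} D(Y)={1,2,5}: no change
So after constraint 4: D(W)={2,3,4,5}, size = 4

Answer: 4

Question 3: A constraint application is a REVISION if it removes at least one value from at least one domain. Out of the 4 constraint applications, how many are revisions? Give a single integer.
Answer: 1

Derivation:
Constraint 1 (Z != Y) on D(Z)={1,2,3,4,5} D(Y)={1,2,5}: no change => not a revision
Constraint 2 (W != Y) on D(W)={1,2,3,4,5} D(Y)={1,2,5}: no change => not a revision
Constraint 3 (Z < W) on D(Z)={1,2,3,4,5} D(W)={1,2,3,4,5}: Z {1,2,3,4,5}->{1,2,3,4}; W {1,2,3,4,5}->{2,3,4,5} => REVISION
Constraint 4 (Z != Y) on D(Z)={1,2,3,4} D(Y)={1,2,5}: no change => not a revision
Total revisions = 1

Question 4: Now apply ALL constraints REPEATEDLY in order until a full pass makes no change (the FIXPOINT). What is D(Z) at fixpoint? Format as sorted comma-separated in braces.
pass 0 (initial): D(Z)={1,2,3,4,5}
pass 1: W {1,2,3,4,5}->{2,3,4,5}; Z {1,2,3,4,5}->{1,2,3,4}
pass 2: no change
Fixpoint after 2 passes: D(Z) = {1,2,3,4}

Answer: {1,2,3,4}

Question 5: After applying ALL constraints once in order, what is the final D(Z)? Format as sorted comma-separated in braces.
Answer: {1,2,3,4}

Derivation:
Constraint 1 (Z != Y) on D(Z)={1,2,3,4,5} D(Y)={1,2,5}: no change
Constraint 2 (W != Y) on D(W)={1,2,3,4,5} D(Y)={1,2,5}: no change
Constraint 3 (Z < W) on D(Z)={1,2,3,4,5} D(W)={1,2,3,4,5}: Z {1,2,3,4,5}->{1,2,3,4}; W {1,2,3,4,5}->{2,3,4,5}
Constraint 4 (Z != Y) on D(Z)={1,2,3,4} D(Y)={1,2,5}: no change
So after all 4 constraints: D(Z) = {1,2,3,4}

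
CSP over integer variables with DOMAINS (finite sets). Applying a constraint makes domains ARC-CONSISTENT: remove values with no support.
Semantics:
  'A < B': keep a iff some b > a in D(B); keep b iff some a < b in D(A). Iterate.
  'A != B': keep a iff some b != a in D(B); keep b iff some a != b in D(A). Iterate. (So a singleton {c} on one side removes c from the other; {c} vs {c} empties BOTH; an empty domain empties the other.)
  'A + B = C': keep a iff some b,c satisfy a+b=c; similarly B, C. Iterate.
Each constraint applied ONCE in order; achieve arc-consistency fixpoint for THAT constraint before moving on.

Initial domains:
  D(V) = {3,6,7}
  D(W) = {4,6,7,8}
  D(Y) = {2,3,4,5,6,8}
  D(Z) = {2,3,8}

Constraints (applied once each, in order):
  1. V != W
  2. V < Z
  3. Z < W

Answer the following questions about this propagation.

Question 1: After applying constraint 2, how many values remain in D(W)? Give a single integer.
Answer: 4

Derivation:
Constraint 1 (V != W) on D(V)={3,6,7} D(W)={4,6,7,8}: no change
Constraint 2 (V < Z) on D(V)={3,6,7} D(Z)={2,3,8}: Z {2,3,8}->{8}
So after constraint 2: D(W)={4,6,7,8}, size = 4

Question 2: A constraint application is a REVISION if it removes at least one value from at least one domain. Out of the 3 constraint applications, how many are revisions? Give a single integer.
Answer: 2

Derivation:
Constraint 1 (V != W) on D(V)={3,6,7} D(W)={4,6,7,8}: no change => not a revision
Constraint 2 (V < Z) on D(V)={3,6,7} D(Z)={2,3,8}: Z {2,3,8}->{8} => REVISION
Constraint 3 (Z < W) on D(Z)={8} D(W)={4,6,7,8}: Z {8}->{}; W {4,6,7,8}->{} => REVISION
Total revisions = 2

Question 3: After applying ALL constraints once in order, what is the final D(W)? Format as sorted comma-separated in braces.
Answer: {}

Derivation:
Constraint 1 (V != W) on D(V)={3,6,7} D(W)={4,6,7,8}: no change
Constraint 2 (V < Z) on D(V)={3,6,7} D(Z)={2,3,8}: Z {2,3,8}->{8}
Constraint 3 (Z < W) on D(Z)={8} D(W)={4,6,7,8}: Z {8}->{}; W {4,6,7,8}->{}
So after all 3 constraints: D(W) = {}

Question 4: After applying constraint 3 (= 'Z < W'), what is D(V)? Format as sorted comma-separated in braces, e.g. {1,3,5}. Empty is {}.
Answer: {3,6,7}

Derivation:
Constraint 1 (V != W) on D(V)={3,6,7} D(W)={4,6,7,8}: no change
Constraint 2 (V < Z) on D(V)={3,6,7} D(Z)={2,3,8}: Z {2,3,8}->{8}
Constraint 3 (Z < W) on D(Z)={8} D(W)={4,6,7,8}: Z {8}->{}; W {4,6,7,8}->{}
So after constraint 3: D(V) = {3,6,7}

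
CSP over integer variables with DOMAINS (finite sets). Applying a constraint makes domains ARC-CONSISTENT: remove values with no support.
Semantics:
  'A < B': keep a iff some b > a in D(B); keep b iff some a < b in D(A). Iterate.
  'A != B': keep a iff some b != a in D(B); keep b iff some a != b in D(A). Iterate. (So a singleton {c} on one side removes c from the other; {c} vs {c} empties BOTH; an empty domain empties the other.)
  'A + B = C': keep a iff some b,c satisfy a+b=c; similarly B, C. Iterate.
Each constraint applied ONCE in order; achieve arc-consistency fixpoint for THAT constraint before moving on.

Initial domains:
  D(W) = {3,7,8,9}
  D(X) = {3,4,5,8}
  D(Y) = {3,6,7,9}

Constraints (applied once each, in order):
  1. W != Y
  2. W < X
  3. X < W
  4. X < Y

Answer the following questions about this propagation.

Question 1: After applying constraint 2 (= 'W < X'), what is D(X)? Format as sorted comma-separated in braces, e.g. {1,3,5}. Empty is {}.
Answer: {4,5,8}

Derivation:
Constraint 1 (W != Y) on D(W)={3,7,8,9} D(Y)={3,6,7,9}: no change
Constraint 2 (W < X) on D(W)={3,7,8,9} D(X)={3,4,5,8}: W {3,7,8,9}->{3,7}; X {3,4,5,8}->{4,5,8}
So after constraint 2: D(X) = {4,5,8}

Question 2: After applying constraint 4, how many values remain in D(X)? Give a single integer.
Constraint 1 (W != Y) on D(W)={3,7,8,9} D(Y)={3,6,7,9}: no change
Constraint 2 (W < X) on D(W)={3,7,8,9} D(X)={3,4,5,8}: W {3,7,8,9}->{3,7}; X {3,4,5,8}->{4,5,8}
Constraint 3 (X < W) on D(X)={4,5,8} D(W)={3,7}: X {4,5,8}->{4,5}; W {3,7}->{7}
Constraint 4 (X < Y) on D(X)={4,5} D(Y)={3,6,7,9}: Y {3,6,7,9}->{6,7,9}
So after constraint 4: D(X)={4,5}, size = 2

Answer: 2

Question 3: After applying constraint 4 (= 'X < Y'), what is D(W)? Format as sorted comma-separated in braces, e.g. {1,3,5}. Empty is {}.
Answer: {7}

Derivation:
Constraint 1 (W != Y) on D(W)={3,7,8,9} D(Y)={3,6,7,9}: no change
Constraint 2 (W < X) on D(W)={3,7,8,9} D(X)={3,4,5,8}: W {3,7,8,9}->{3,7}; X {3,4,5,8}->{4,5,8}
Constraint 3 (X < W) on D(X)={4,5,8} D(W)={3,7}: X {4,5,8}->{4,5}; W {3,7}->{7}
Constraint 4 (X < Y) on D(X)={4,5} D(Y)={3,6,7,9}: Y {3,6,7,9}->{6,7,9}
So after constraint 4: D(W) = {7}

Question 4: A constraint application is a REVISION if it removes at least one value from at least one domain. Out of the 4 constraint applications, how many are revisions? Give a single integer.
Answer: 3

Derivation:
Constraint 1 (W != Y) on D(W)={3,7,8,9} D(Y)={3,6,7,9}: no change => not a revision
Constraint 2 (W < X) on D(W)={3,7,8,9} D(X)={3,4,5,8}: W {3,7,8,9}->{3,7}; X {3,4,5,8}->{4,5,8} => REVISION
Constraint 3 (X < W) on D(X)={4,5,8} D(W)={3,7}: X {4,5,8}->{4,5}; W {3,7}->{7} => REVISION
Constraint 4 (X < Y) on D(X)={4,5} D(Y)={3,6,7,9}: Y {3,6,7,9}->{6,7,9} => REVISION
Total revisions = 3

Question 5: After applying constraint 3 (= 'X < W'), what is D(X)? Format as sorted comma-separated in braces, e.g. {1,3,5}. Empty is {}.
Constraint 1 (W != Y) on D(W)={3,7,8,9} D(Y)={3,6,7,9}: no change
Constraint 2 (W < X) on D(W)={3,7,8,9} D(X)={3,4,5,8}: W {3,7,8,9}->{3,7}; X {3,4,5,8}->{4,5,8}
Constraint 3 (X < W) on D(X)={4,5,8} D(W)={3,7}: X {4,5,8}->{4,5}; W {3,7}->{7}
So after constraint 3: D(X) = {4,5}

Answer: {4,5}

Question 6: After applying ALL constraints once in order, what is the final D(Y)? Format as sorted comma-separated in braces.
Constraint 1 (W != Y) on D(W)={3,7,8,9} D(Y)={3,6,7,9}: no change
Constraint 2 (W < X) on D(W)={3,7,8,9} D(X)={3,4,5,8}: W {3,7,8,9}->{3,7}; X {3,4,5,8}->{4,5,8}
Constraint 3 (X < W) on D(X)={4,5,8} D(W)={3,7}: X {4,5,8}->{4,5}; W {3,7}->{7}
Constraint 4 (X < Y) on D(X)={4,5} D(Y)={3,6,7,9}: Y {3,6,7,9}->{6,7,9}
So after all 4 constraints: D(Y) = {6,7,9}

Answer: {6,7,9}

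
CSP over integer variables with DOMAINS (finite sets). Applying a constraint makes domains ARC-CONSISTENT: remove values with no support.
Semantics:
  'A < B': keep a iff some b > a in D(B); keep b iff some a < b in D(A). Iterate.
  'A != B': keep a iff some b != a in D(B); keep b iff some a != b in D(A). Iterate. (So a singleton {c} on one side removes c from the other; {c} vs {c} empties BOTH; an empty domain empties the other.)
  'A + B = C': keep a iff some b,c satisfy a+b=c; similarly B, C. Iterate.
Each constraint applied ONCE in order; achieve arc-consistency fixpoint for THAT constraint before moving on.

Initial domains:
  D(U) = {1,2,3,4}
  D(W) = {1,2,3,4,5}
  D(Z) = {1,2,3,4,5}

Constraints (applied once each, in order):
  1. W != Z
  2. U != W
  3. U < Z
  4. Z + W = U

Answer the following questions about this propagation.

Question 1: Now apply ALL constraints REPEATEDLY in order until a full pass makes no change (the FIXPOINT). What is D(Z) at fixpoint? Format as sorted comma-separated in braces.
pass 0 (initial): D(Z)={1,2,3,4,5}
pass 1: U {1,2,3,4}->{3,4}; W {1,2,3,4,5}->{1,2}; Z {1,2,3,4,5}->{2,3}
pass 2: U {3,4}->{}; W {1,2}->{}; Z {2,3}->{}
pass 3: no change
Fixpoint after 3 passes: D(Z) = {}

Answer: {}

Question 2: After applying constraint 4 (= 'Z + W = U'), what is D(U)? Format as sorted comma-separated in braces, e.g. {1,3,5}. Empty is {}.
Answer: {3,4}

Derivation:
Constraint 1 (W != Z) on D(W)={1,2,3,4,5} D(Z)={1,2,3,4,5}: no change
Constraint 2 (U != W) on D(U)={1,2,3,4} D(W)={1,2,3,4,5}: no change
Constraint 3 (U < Z) on D(U)={1,2,3,4} D(Z)={1,2,3,4,5}: Z {1,2,3,4,5}->{2,3,4,5}
Constraint 4 (Z + W = U) on D(Z)={2,3,4,5} D(W)={1,2,3,4,5} D(U)={1,2,3,4}: Z {2,3,4,5}->{2,3}; W {1,2,3,4,5}->{1,2}; U {1,2,3,4}->{3,4}
So after constraint 4: D(U) = {3,4}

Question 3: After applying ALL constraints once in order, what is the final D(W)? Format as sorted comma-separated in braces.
Answer: {1,2}

Derivation:
Constraint 1 (W != Z) on D(W)={1,2,3,4,5} D(Z)={1,2,3,4,5}: no change
Constraint 2 (U != W) on D(U)={1,2,3,4} D(W)={1,2,3,4,5}: no change
Constraint 3 (U < Z) on D(U)={1,2,3,4} D(Z)={1,2,3,4,5}: Z {1,2,3,4,5}->{2,3,4,5}
Constraint 4 (Z + W = U) on D(Z)={2,3,4,5} D(W)={1,2,3,4,5} D(U)={1,2,3,4}: Z {2,3,4,5}->{2,3}; W {1,2,3,4,5}->{1,2}; U {1,2,3,4}->{3,4}
So after all 4 constraints: D(W) = {1,2}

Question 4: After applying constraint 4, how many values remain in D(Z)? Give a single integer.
Answer: 2

Derivation:
Constraint 1 (W != Z) on D(W)={1,2,3,4,5} D(Z)={1,2,3,4,5}: no change
Constraint 2 (U != W) on D(U)={1,2,3,4} D(W)={1,2,3,4,5}: no change
Constraint 3 (U < Z) on D(U)={1,2,3,4} D(Z)={1,2,3,4,5}: Z {1,2,3,4,5}->{2,3,4,5}
Constraint 4 (Z + W = U) on D(Z)={2,3,4,5} D(W)={1,2,3,4,5} D(U)={1,2,3,4}: Z {2,3,4,5}->{2,3}; W {1,2,3,4,5}->{1,2}; U {1,2,3,4}->{3,4}
So after constraint 4: D(Z)={2,3}, size = 2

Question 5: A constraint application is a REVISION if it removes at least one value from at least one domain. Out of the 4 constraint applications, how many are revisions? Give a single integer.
Answer: 2

Derivation:
Constraint 1 (W != Z) on D(W)={1,2,3,4,5} D(Z)={1,2,3,4,5}: no change => not a revision
Constraint 2 (U != W) on D(U)={1,2,3,4} D(W)={1,2,3,4,5}: no change => not a revision
Constraint 3 (U < Z) on D(U)={1,2,3,4} D(Z)={1,2,3,4,5}: Z {1,2,3,4,5}->{2,3,4,5} => REVISION
Constraint 4 (Z + W = U) on D(Z)={2,3,4,5} D(W)={1,2,3,4,5} D(U)={1,2,3,4}: Z {2,3,4,5}->{2,3}; W {1,2,3,4,5}->{1,2}; U {1,2,3,4}->{3,4} => REVISION
Total revisions = 2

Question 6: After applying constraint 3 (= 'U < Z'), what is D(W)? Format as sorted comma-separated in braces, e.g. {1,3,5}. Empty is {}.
Constraint 1 (W != Z) on D(W)={1,2,3,4,5} D(Z)={1,2,3,4,5}: no change
Constraint 2 (U != W) on D(U)={1,2,3,4} D(W)={1,2,3,4,5}: no change
Constraint 3 (U < Z) on D(U)={1,2,3,4} D(Z)={1,2,3,4,5}: Z {1,2,3,4,5}->{2,3,4,5}
So after constraint 3: D(W) = {1,2,3,4,5}

Answer: {1,2,3,4,5}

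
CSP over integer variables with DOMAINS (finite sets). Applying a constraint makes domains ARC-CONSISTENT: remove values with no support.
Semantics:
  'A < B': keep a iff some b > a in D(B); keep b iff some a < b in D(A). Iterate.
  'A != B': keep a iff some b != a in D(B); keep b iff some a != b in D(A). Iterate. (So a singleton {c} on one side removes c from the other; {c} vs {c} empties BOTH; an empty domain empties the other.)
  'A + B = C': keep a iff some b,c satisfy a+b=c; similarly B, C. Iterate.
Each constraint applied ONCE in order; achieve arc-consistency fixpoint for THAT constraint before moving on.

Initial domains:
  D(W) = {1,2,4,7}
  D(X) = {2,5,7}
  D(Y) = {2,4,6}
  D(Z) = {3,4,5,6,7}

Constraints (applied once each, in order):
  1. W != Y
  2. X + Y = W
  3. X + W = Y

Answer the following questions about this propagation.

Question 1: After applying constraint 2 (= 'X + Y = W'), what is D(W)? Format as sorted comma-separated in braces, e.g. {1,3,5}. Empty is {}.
Answer: {4,7}

Derivation:
Constraint 1 (W != Y) on D(W)={1,2,4,7} D(Y)={2,4,6}: no change
Constraint 2 (X + Y = W) on D(X)={2,5,7} D(Y)={2,4,6} D(W)={1,2,4,7}: X {2,5,7}->{2,5}; Y {2,4,6}->{2}; W {1,2,4,7}->{4,7}
So after constraint 2: D(W) = {4,7}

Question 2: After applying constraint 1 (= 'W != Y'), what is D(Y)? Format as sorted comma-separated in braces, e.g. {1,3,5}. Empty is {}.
Constraint 1 (W != Y) on D(W)={1,2,4,7} D(Y)={2,4,6}: no change
So after constraint 1: D(Y) = {2,4,6}

Answer: {2,4,6}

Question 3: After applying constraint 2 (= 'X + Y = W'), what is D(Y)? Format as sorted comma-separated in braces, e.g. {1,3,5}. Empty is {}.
Answer: {2}

Derivation:
Constraint 1 (W != Y) on D(W)={1,2,4,7} D(Y)={2,4,6}: no change
Constraint 2 (X + Y = W) on D(X)={2,5,7} D(Y)={2,4,6} D(W)={1,2,4,7}: X {2,5,7}->{2,5}; Y {2,4,6}->{2}; W {1,2,4,7}->{4,7}
So after constraint 2: D(Y) = {2}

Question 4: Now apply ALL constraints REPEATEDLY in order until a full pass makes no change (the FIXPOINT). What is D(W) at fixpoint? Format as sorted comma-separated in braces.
pass 0 (initial): D(W)={1,2,4,7}
pass 1: W {1,2,4,7}->{}; X {2,5,7}->{}; Y {2,4,6}->{}
pass 2: no change
Fixpoint after 2 passes: D(W) = {}

Answer: {}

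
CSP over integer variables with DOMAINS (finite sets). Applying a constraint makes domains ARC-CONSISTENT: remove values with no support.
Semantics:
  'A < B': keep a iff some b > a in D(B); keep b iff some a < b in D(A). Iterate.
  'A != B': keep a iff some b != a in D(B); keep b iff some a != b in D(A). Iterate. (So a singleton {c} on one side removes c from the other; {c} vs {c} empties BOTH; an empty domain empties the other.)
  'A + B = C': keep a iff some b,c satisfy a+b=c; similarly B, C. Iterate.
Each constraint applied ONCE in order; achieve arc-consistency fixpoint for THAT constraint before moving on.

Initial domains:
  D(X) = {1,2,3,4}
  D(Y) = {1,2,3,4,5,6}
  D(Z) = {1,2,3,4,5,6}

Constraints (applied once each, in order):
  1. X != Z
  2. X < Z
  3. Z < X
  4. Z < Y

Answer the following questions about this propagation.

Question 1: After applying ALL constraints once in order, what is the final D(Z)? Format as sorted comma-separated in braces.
Answer: {2,3}

Derivation:
Constraint 1 (X != Z) on D(X)={1,2,3,4} D(Z)={1,2,3,4,5,6}: no change
Constraint 2 (X < Z) on D(X)={1,2,3,4} D(Z)={1,2,3,4,5,6}: Z {1,2,3,4,5,6}->{2,3,4,5,6}
Constraint 3 (Z < X) on D(Z)={2,3,4,5,6} D(X)={1,2,3,4}: Z {2,3,4,5,6}->{2,3}; X {1,2,3,4}->{3,4}
Constraint 4 (Z < Y) on D(Z)={2,3} D(Y)={1,2,3,4,5,6}: Y {1,2,3,4,5,6}->{3,4,5,6}
So after all 4 constraints: D(Z) = {2,3}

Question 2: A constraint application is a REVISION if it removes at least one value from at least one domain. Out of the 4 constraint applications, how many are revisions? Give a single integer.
Constraint 1 (X != Z) on D(X)={1,2,3,4} D(Z)={1,2,3,4,5,6}: no change => not a revision
Constraint 2 (X < Z) on D(X)={1,2,3,4} D(Z)={1,2,3,4,5,6}: Z {1,2,3,4,5,6}->{2,3,4,5,6} => REVISION
Constraint 3 (Z < X) on D(Z)={2,3,4,5,6} D(X)={1,2,3,4}: Z {2,3,4,5,6}->{2,3}; X {1,2,3,4}->{3,4} => REVISION
Constraint 4 (Z < Y) on D(Z)={2,3} D(Y)={1,2,3,4,5,6}: Y {1,2,3,4,5,6}->{3,4,5,6} => REVISION
Total revisions = 3

Answer: 3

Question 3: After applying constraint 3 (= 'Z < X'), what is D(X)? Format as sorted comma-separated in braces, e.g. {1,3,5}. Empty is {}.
Constraint 1 (X != Z) on D(X)={1,2,3,4} D(Z)={1,2,3,4,5,6}: no change
Constraint 2 (X < Z) on D(X)={1,2,3,4} D(Z)={1,2,3,4,5,6}: Z {1,2,3,4,5,6}->{2,3,4,5,6}
Constraint 3 (Z < X) on D(Z)={2,3,4,5,6} D(X)={1,2,3,4}: Z {2,3,4,5,6}->{2,3}; X {1,2,3,4}->{3,4}
So after constraint 3: D(X) = {3,4}

Answer: {3,4}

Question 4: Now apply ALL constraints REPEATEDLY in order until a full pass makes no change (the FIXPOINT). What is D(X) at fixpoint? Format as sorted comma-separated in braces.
Answer: {}

Derivation:
pass 0 (initial): D(X)={1,2,3,4}
pass 1: X {1,2,3,4}->{3,4}; Y {1,2,3,4,5,6}->{3,4,5,6}; Z {1,2,3,4,5,6}->{2,3}
pass 2: X {3,4}->{}; Y {3,4,5,6}->{}; Z {2,3}->{}
pass 3: no change
Fixpoint after 3 passes: D(X) = {}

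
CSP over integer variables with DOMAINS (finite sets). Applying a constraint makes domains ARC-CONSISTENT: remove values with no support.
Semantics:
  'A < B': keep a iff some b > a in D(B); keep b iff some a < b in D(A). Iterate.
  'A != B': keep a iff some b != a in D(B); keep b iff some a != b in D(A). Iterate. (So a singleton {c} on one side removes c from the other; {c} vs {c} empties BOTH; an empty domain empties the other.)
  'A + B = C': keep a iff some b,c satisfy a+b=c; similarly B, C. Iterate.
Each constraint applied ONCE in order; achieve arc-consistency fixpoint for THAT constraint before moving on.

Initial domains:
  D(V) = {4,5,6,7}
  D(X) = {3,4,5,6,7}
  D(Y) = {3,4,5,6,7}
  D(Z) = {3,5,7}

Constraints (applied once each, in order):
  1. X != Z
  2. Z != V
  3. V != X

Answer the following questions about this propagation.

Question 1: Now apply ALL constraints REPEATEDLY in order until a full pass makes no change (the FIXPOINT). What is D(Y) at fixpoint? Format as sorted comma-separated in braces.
pass 0 (initial): D(Y)={3,4,5,6,7}
pass 1: no change
Fixpoint after 1 passes: D(Y) = {3,4,5,6,7}

Answer: {3,4,5,6,7}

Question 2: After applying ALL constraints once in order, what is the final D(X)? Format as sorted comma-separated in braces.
Answer: {3,4,5,6,7}

Derivation:
Constraint 1 (X != Z) on D(X)={3,4,5,6,7} D(Z)={3,5,7}: no change
Constraint 2 (Z != V) on D(Z)={3,5,7} D(V)={4,5,6,7}: no change
Constraint 3 (V != X) on D(V)={4,5,6,7} D(X)={3,4,5,6,7}: no change
So after all 3 constraints: D(X) = {3,4,5,6,7}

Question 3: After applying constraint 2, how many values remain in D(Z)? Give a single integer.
Constraint 1 (X != Z) on D(X)={3,4,5,6,7} D(Z)={3,5,7}: no change
Constraint 2 (Z != V) on D(Z)={3,5,7} D(V)={4,5,6,7}: no change
So after constraint 2: D(Z)={3,5,7}, size = 3

Answer: 3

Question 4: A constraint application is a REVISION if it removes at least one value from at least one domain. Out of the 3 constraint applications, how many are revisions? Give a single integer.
Constraint 1 (X != Z) on D(X)={3,4,5,6,7} D(Z)={3,5,7}: no change => not a revision
Constraint 2 (Z != V) on D(Z)={3,5,7} D(V)={4,5,6,7}: no change => not a revision
Constraint 3 (V != X) on D(V)={4,5,6,7} D(X)={3,4,5,6,7}: no change => not a revision
Total revisions = 0

Answer: 0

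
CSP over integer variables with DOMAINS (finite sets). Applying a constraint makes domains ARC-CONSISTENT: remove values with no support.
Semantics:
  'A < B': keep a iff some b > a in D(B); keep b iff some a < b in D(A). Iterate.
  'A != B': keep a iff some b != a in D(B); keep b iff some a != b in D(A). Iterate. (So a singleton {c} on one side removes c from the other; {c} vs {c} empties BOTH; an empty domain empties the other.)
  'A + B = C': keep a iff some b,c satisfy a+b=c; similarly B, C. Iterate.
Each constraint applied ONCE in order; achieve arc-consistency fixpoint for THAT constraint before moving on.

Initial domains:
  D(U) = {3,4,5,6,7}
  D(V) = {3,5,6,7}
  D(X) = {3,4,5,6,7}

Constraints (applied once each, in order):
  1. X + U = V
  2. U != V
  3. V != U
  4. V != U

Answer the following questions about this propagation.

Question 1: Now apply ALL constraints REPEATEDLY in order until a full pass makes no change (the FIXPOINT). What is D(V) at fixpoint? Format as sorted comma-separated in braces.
pass 0 (initial): D(V)={3,5,6,7}
pass 1: U {3,4,5,6,7}->{3,4}; V {3,5,6,7}->{6,7}; X {3,4,5,6,7}->{3,4}
pass 2: no change
Fixpoint after 2 passes: D(V) = {6,7}

Answer: {6,7}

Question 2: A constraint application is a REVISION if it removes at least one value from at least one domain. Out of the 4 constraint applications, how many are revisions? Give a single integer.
Answer: 1

Derivation:
Constraint 1 (X + U = V) on D(X)={3,4,5,6,7} D(U)={3,4,5,6,7} D(V)={3,5,6,7}: X {3,4,5,6,7}->{3,4}; U {3,4,5,6,7}->{3,4}; V {3,5,6,7}->{6,7} => REVISION
Constraint 2 (U != V) on D(U)={3,4} D(V)={6,7}: no change => not a revision
Constraint 3 (V != U) on D(V)={6,7} D(U)={3,4}: no change => not a revision
Constraint 4 (V != U) on D(V)={6,7} D(U)={3,4}: no change => not a revision
Total revisions = 1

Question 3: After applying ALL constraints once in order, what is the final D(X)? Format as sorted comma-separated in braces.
Constraint 1 (X + U = V) on D(X)={3,4,5,6,7} D(U)={3,4,5,6,7} D(V)={3,5,6,7}: X {3,4,5,6,7}->{3,4}; U {3,4,5,6,7}->{3,4}; V {3,5,6,7}->{6,7}
Constraint 2 (U != V) on D(U)={3,4} D(V)={6,7}: no change
Constraint 3 (V != U) on D(V)={6,7} D(U)={3,4}: no change
Constraint 4 (V != U) on D(V)={6,7} D(U)={3,4}: no change
So after all 4 constraints: D(X) = {3,4}

Answer: {3,4}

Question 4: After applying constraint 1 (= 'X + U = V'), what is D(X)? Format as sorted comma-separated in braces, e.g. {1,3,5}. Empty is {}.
Constraint 1 (X + U = V) on D(X)={3,4,5,6,7} D(U)={3,4,5,6,7} D(V)={3,5,6,7}: X {3,4,5,6,7}->{3,4}; U {3,4,5,6,7}->{3,4}; V {3,5,6,7}->{6,7}
So after constraint 1: D(X) = {3,4}

Answer: {3,4}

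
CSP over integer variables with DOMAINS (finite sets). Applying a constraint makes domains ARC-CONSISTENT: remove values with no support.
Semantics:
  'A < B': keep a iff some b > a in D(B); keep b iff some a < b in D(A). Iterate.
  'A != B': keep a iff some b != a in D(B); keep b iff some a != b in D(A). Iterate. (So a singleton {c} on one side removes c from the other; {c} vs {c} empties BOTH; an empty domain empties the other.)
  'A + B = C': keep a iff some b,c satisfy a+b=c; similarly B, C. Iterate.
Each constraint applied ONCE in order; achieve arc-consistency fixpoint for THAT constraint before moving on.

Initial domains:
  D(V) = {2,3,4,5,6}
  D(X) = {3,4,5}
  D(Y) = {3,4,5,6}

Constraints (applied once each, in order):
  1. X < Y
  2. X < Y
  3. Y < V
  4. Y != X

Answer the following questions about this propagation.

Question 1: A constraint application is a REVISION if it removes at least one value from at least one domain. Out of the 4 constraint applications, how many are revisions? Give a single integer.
Answer: 2

Derivation:
Constraint 1 (X < Y) on D(X)={3,4,5} D(Y)={3,4,5,6}: Y {3,4,5,6}->{4,5,6} => REVISION
Constraint 2 (X < Y) on D(X)={3,4,5} D(Y)={4,5,6}: no change => not a revision
Constraint 3 (Y < V) on D(Y)={4,5,6} D(V)={2,3,4,5,6}: Y {4,5,6}->{4,5}; V {2,3,4,5,6}->{5,6} => REVISION
Constraint 4 (Y != X) on D(Y)={4,5} D(X)={3,4,5}: no change => not a revision
Total revisions = 2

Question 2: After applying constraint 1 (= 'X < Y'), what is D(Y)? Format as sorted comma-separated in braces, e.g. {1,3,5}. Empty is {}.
Answer: {4,5,6}

Derivation:
Constraint 1 (X < Y) on D(X)={3,4,5} D(Y)={3,4,5,6}: Y {3,4,5,6}->{4,5,6}
So after constraint 1: D(Y) = {4,5,6}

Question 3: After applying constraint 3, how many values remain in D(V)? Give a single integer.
Constraint 1 (X < Y) on D(X)={3,4,5} D(Y)={3,4,5,6}: Y {3,4,5,6}->{4,5,6}
Constraint 2 (X < Y) on D(X)={3,4,5} D(Y)={4,5,6}: no change
Constraint 3 (Y < V) on D(Y)={4,5,6} D(V)={2,3,4,5,6}: Y {4,5,6}->{4,5}; V {2,3,4,5,6}->{5,6}
So after constraint 3: D(V)={5,6}, size = 2

Answer: 2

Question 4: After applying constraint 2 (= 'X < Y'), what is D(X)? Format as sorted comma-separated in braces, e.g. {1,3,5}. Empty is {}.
Answer: {3,4,5}

Derivation:
Constraint 1 (X < Y) on D(X)={3,4,5} D(Y)={3,4,5,6}: Y {3,4,5,6}->{4,5,6}
Constraint 2 (X < Y) on D(X)={3,4,5} D(Y)={4,5,6}: no change
So after constraint 2: D(X) = {3,4,5}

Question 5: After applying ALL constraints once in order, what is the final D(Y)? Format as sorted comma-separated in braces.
Constraint 1 (X < Y) on D(X)={3,4,5} D(Y)={3,4,5,6}: Y {3,4,5,6}->{4,5,6}
Constraint 2 (X < Y) on D(X)={3,4,5} D(Y)={4,5,6}: no change
Constraint 3 (Y < V) on D(Y)={4,5,6} D(V)={2,3,4,5,6}: Y {4,5,6}->{4,5}; V {2,3,4,5,6}->{5,6}
Constraint 4 (Y != X) on D(Y)={4,5} D(X)={3,4,5}: no change
So after all 4 constraints: D(Y) = {4,5}

Answer: {4,5}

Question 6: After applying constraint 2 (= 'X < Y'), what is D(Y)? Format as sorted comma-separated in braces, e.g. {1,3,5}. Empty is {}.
Answer: {4,5,6}

Derivation:
Constraint 1 (X < Y) on D(X)={3,4,5} D(Y)={3,4,5,6}: Y {3,4,5,6}->{4,5,6}
Constraint 2 (X < Y) on D(X)={3,4,5} D(Y)={4,5,6}: no change
So after constraint 2: D(Y) = {4,5,6}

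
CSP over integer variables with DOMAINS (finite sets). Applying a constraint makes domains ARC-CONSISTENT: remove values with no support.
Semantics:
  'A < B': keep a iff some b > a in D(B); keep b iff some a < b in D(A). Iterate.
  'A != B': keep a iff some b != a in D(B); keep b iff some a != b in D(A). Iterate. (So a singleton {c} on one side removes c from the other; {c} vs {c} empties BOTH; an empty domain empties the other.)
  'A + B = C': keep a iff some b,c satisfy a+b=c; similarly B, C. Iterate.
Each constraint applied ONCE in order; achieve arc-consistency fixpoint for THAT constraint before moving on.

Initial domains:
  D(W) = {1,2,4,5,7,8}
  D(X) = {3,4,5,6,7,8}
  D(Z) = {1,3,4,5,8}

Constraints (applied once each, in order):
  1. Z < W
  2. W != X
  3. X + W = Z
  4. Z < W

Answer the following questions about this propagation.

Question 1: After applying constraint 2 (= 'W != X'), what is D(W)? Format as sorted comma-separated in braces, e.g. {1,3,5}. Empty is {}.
Answer: {2,4,5,7,8}

Derivation:
Constraint 1 (Z < W) on D(Z)={1,3,4,5,8} D(W)={1,2,4,5,7,8}: Z {1,3,4,5,8}->{1,3,4,5}; W {1,2,4,5,7,8}->{2,4,5,7,8}
Constraint 2 (W != X) on D(W)={2,4,5,7,8} D(X)={3,4,5,6,7,8}: no change
So after constraint 2: D(W) = {2,4,5,7,8}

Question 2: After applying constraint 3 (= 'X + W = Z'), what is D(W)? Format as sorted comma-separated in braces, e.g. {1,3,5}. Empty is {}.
Answer: {2}

Derivation:
Constraint 1 (Z < W) on D(Z)={1,3,4,5,8} D(W)={1,2,4,5,7,8}: Z {1,3,4,5,8}->{1,3,4,5}; W {1,2,4,5,7,8}->{2,4,5,7,8}
Constraint 2 (W != X) on D(W)={2,4,5,7,8} D(X)={3,4,5,6,7,8}: no change
Constraint 3 (X + W = Z) on D(X)={3,4,5,6,7,8} D(W)={2,4,5,7,8} D(Z)={1,3,4,5}: X {3,4,5,6,7,8}->{3}; W {2,4,5,7,8}->{2}; Z {1,3,4,5}->{5}
So after constraint 3: D(W) = {2}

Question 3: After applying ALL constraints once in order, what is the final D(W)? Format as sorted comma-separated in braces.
Answer: {}

Derivation:
Constraint 1 (Z < W) on D(Z)={1,3,4,5,8} D(W)={1,2,4,5,7,8}: Z {1,3,4,5,8}->{1,3,4,5}; W {1,2,4,5,7,8}->{2,4,5,7,8}
Constraint 2 (W != X) on D(W)={2,4,5,7,8} D(X)={3,4,5,6,7,8}: no change
Constraint 3 (X + W = Z) on D(X)={3,4,5,6,7,8} D(W)={2,4,5,7,8} D(Z)={1,3,4,5}: X {3,4,5,6,7,8}->{3}; W {2,4,5,7,8}->{2}; Z {1,3,4,5}->{5}
Constraint 4 (Z < W) on D(Z)={5} D(W)={2}: Z {5}->{}; W {2}->{}
So after all 4 constraints: D(W) = {}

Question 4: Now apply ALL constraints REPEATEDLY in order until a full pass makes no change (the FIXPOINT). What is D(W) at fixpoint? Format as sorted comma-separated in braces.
Answer: {}

Derivation:
pass 0 (initial): D(W)={1,2,4,5,7,8}
pass 1: W {1,2,4,5,7,8}->{}; X {3,4,5,6,7,8}->{3}; Z {1,3,4,5,8}->{}
pass 2: X {3}->{}
pass 3: no change
Fixpoint after 3 passes: D(W) = {}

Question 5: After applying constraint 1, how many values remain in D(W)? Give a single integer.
Constraint 1 (Z < W) on D(Z)={1,3,4,5,8} D(W)={1,2,4,5,7,8}: Z {1,3,4,5,8}->{1,3,4,5}; W {1,2,4,5,7,8}->{2,4,5,7,8}
So after constraint 1: D(W)={2,4,5,7,8}, size = 5

Answer: 5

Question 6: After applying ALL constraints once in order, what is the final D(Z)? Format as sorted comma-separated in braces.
Constraint 1 (Z < W) on D(Z)={1,3,4,5,8} D(W)={1,2,4,5,7,8}: Z {1,3,4,5,8}->{1,3,4,5}; W {1,2,4,5,7,8}->{2,4,5,7,8}
Constraint 2 (W != X) on D(W)={2,4,5,7,8} D(X)={3,4,5,6,7,8}: no change
Constraint 3 (X + W = Z) on D(X)={3,4,5,6,7,8} D(W)={2,4,5,7,8} D(Z)={1,3,4,5}: X {3,4,5,6,7,8}->{3}; W {2,4,5,7,8}->{2}; Z {1,3,4,5}->{5}
Constraint 4 (Z < W) on D(Z)={5} D(W)={2}: Z {5}->{}; W {2}->{}
So after all 4 constraints: D(Z) = {}

Answer: {}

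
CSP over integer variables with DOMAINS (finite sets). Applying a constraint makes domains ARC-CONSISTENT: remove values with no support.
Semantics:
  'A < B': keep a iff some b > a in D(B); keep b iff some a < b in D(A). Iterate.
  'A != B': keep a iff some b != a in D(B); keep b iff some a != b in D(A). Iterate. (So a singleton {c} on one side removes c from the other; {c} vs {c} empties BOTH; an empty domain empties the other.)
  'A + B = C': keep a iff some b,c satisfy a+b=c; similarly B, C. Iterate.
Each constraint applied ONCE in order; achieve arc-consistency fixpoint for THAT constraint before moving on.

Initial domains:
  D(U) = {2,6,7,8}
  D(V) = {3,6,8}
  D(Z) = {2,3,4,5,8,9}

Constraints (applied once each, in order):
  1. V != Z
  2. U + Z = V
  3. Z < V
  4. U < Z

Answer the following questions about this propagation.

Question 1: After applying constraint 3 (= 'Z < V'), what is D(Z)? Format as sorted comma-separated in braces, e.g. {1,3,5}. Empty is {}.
Answer: {2,4}

Derivation:
Constraint 1 (V != Z) on D(V)={3,6,8} D(Z)={2,3,4,5,8,9}: no change
Constraint 2 (U + Z = V) on D(U)={2,6,7,8} D(Z)={2,3,4,5,8,9} D(V)={3,6,8}: U {2,6,7,8}->{2,6}; Z {2,3,4,5,8,9}->{2,4}; V {3,6,8}->{6,8}
Constraint 3 (Z < V) on D(Z)={2,4} D(V)={6,8}: no change
So after constraint 3: D(Z) = {2,4}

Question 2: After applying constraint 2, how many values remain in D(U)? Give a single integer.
Answer: 2

Derivation:
Constraint 1 (V != Z) on D(V)={3,6,8} D(Z)={2,3,4,5,8,9}: no change
Constraint 2 (U + Z = V) on D(U)={2,6,7,8} D(Z)={2,3,4,5,8,9} D(V)={3,6,8}: U {2,6,7,8}->{2,6}; Z {2,3,4,5,8,9}->{2,4}; V {3,6,8}->{6,8}
So after constraint 2: D(U)={2,6}, size = 2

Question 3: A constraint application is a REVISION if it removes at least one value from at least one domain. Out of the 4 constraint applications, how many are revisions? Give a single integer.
Constraint 1 (V != Z) on D(V)={3,6,8} D(Z)={2,3,4,5,8,9}: no change => not a revision
Constraint 2 (U + Z = V) on D(U)={2,6,7,8} D(Z)={2,3,4,5,8,9} D(V)={3,6,8}: U {2,6,7,8}->{2,6}; Z {2,3,4,5,8,9}->{2,4}; V {3,6,8}->{6,8} => REVISION
Constraint 3 (Z < V) on D(Z)={2,4} D(V)={6,8}: no change => not a revision
Constraint 4 (U < Z) on D(U)={2,6} D(Z)={2,4}: U {2,6}->{2}; Z {2,4}->{4} => REVISION
Total revisions = 2

Answer: 2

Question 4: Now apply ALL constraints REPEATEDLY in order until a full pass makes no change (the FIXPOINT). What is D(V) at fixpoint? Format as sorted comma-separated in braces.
Answer: {6}

Derivation:
pass 0 (initial): D(V)={3,6,8}
pass 1: U {2,6,7,8}->{2}; V {3,6,8}->{6,8}; Z {2,3,4,5,8,9}->{4}
pass 2: V {6,8}->{6}
pass 3: no change
Fixpoint after 3 passes: D(V) = {6}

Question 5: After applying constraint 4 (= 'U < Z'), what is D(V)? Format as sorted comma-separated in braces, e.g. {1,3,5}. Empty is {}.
Constraint 1 (V != Z) on D(V)={3,6,8} D(Z)={2,3,4,5,8,9}: no change
Constraint 2 (U + Z = V) on D(U)={2,6,7,8} D(Z)={2,3,4,5,8,9} D(V)={3,6,8}: U {2,6,7,8}->{2,6}; Z {2,3,4,5,8,9}->{2,4}; V {3,6,8}->{6,8}
Constraint 3 (Z < V) on D(Z)={2,4} D(V)={6,8}: no change
Constraint 4 (U < Z) on D(U)={2,6} D(Z)={2,4}: U {2,6}->{2}; Z {2,4}->{4}
So after constraint 4: D(V) = {6,8}

Answer: {6,8}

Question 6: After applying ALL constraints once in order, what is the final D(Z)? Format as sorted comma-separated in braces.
Answer: {4}

Derivation:
Constraint 1 (V != Z) on D(V)={3,6,8} D(Z)={2,3,4,5,8,9}: no change
Constraint 2 (U + Z = V) on D(U)={2,6,7,8} D(Z)={2,3,4,5,8,9} D(V)={3,6,8}: U {2,6,7,8}->{2,6}; Z {2,3,4,5,8,9}->{2,4}; V {3,6,8}->{6,8}
Constraint 3 (Z < V) on D(Z)={2,4} D(V)={6,8}: no change
Constraint 4 (U < Z) on D(U)={2,6} D(Z)={2,4}: U {2,6}->{2}; Z {2,4}->{4}
So after all 4 constraints: D(Z) = {4}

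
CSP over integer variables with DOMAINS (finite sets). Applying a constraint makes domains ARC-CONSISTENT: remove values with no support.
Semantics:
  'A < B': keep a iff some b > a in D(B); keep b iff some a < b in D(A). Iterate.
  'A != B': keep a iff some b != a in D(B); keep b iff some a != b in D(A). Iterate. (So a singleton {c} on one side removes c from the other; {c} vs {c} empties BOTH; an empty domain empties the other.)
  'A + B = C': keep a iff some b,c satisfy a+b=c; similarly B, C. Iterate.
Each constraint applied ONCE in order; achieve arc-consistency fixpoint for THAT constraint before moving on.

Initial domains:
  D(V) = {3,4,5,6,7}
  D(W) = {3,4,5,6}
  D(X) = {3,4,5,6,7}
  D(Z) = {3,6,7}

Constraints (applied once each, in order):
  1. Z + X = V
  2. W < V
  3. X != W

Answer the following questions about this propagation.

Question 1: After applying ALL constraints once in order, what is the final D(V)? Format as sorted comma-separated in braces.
Constraint 1 (Z + X = V) on D(Z)={3,6,7} D(X)={3,4,5,6,7} D(V)={3,4,5,6,7}: Z {3,6,7}->{3}; X {3,4,5,6,7}->{3,4}; V {3,4,5,6,7}->{6,7}
Constraint 2 (W < V) on D(W)={3,4,5,6} D(V)={6,7}: no change
Constraint 3 (X != W) on D(X)={3,4} D(W)={3,4,5,6}: no change
So after all 3 constraints: D(V) = {6,7}

Answer: {6,7}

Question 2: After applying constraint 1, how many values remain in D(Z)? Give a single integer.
Constraint 1 (Z + X = V) on D(Z)={3,6,7} D(X)={3,4,5,6,7} D(V)={3,4,5,6,7}: Z {3,6,7}->{3}; X {3,4,5,6,7}->{3,4}; V {3,4,5,6,7}->{6,7}
So after constraint 1: D(Z)={3}, size = 1

Answer: 1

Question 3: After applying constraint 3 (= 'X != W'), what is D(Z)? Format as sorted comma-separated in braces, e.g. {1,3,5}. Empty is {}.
Constraint 1 (Z + X = V) on D(Z)={3,6,7} D(X)={3,4,5,6,7} D(V)={3,4,5,6,7}: Z {3,6,7}->{3}; X {3,4,5,6,7}->{3,4}; V {3,4,5,6,7}->{6,7}
Constraint 2 (W < V) on D(W)={3,4,5,6} D(V)={6,7}: no change
Constraint 3 (X != W) on D(X)={3,4} D(W)={3,4,5,6}: no change
So after constraint 3: D(Z) = {3}

Answer: {3}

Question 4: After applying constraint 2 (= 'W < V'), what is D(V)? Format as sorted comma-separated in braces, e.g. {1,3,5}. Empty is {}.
Constraint 1 (Z + X = V) on D(Z)={3,6,7} D(X)={3,4,5,6,7} D(V)={3,4,5,6,7}: Z {3,6,7}->{3}; X {3,4,5,6,7}->{3,4}; V {3,4,5,6,7}->{6,7}
Constraint 2 (W < V) on D(W)={3,4,5,6} D(V)={6,7}: no change
So after constraint 2: D(V) = {6,7}

Answer: {6,7}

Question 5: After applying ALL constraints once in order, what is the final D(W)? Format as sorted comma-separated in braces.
Answer: {3,4,5,6}

Derivation:
Constraint 1 (Z + X = V) on D(Z)={3,6,7} D(X)={3,4,5,6,7} D(V)={3,4,5,6,7}: Z {3,6,7}->{3}; X {3,4,5,6,7}->{3,4}; V {3,4,5,6,7}->{6,7}
Constraint 2 (W < V) on D(W)={3,4,5,6} D(V)={6,7}: no change
Constraint 3 (X != W) on D(X)={3,4} D(W)={3,4,5,6}: no change
So after all 3 constraints: D(W) = {3,4,5,6}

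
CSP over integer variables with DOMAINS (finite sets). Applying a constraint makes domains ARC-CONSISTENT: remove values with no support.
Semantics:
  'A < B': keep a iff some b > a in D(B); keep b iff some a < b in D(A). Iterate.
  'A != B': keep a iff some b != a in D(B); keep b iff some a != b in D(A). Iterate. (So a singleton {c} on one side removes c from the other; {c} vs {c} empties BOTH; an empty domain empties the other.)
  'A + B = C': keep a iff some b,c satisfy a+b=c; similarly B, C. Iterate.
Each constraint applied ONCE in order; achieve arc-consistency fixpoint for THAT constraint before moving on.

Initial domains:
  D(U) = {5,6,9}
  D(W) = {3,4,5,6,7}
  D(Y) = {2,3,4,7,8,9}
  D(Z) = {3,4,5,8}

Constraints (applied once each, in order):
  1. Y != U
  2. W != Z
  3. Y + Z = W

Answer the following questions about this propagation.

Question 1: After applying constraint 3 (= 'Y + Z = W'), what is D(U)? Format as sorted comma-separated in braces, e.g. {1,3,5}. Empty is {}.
Answer: {5,6,9}

Derivation:
Constraint 1 (Y != U) on D(Y)={2,3,4,7,8,9} D(U)={5,6,9}: no change
Constraint 2 (W != Z) on D(W)={3,4,5,6,7} D(Z)={3,4,5,8}: no change
Constraint 3 (Y + Z = W) on D(Y)={2,3,4,7,8,9} D(Z)={3,4,5,8} D(W)={3,4,5,6,7}: Y {2,3,4,7,8,9}->{2,3,4}; Z {3,4,5,8}->{3,4,5}; W {3,4,5,6,7}->{5,6,7}
So after constraint 3: D(U) = {5,6,9}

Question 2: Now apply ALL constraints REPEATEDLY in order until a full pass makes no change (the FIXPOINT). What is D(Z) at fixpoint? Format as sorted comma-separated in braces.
Answer: {3,4,5}

Derivation:
pass 0 (initial): D(Z)={3,4,5,8}
pass 1: W {3,4,5,6,7}->{5,6,7}; Y {2,3,4,7,8,9}->{2,3,4}; Z {3,4,5,8}->{3,4,5}
pass 2: no change
Fixpoint after 2 passes: D(Z) = {3,4,5}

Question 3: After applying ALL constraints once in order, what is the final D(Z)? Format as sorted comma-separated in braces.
Answer: {3,4,5}

Derivation:
Constraint 1 (Y != U) on D(Y)={2,3,4,7,8,9} D(U)={5,6,9}: no change
Constraint 2 (W != Z) on D(W)={3,4,5,6,7} D(Z)={3,4,5,8}: no change
Constraint 3 (Y + Z = W) on D(Y)={2,3,4,7,8,9} D(Z)={3,4,5,8} D(W)={3,4,5,6,7}: Y {2,3,4,7,8,9}->{2,3,4}; Z {3,4,5,8}->{3,4,5}; W {3,4,5,6,7}->{5,6,7}
So after all 3 constraints: D(Z) = {3,4,5}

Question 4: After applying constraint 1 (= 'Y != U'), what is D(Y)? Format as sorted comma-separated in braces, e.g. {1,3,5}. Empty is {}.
Answer: {2,3,4,7,8,9}

Derivation:
Constraint 1 (Y != U) on D(Y)={2,3,4,7,8,9} D(U)={5,6,9}: no change
So after constraint 1: D(Y) = {2,3,4,7,8,9}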